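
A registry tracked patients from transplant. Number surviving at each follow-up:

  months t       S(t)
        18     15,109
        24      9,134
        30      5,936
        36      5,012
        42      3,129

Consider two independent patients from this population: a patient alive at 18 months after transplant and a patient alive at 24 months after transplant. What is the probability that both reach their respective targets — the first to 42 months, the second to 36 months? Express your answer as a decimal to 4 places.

p₁ = S(42)/S(18) = 3,129/15,109 = 0.207095; p₂ = S(36)/S(24) = 5,012/9,134 = 0.548719.
P(both) = p₁ × p₂ = 0.207095 × 0.548719 = 0.113637.

0.1136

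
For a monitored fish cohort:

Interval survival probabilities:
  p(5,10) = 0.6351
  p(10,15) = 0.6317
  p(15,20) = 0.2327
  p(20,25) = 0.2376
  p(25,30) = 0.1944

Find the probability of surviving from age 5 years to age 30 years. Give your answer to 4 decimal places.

P(survive 5→30) = 0.6351 × 0.6317 × 0.2327 × 0.2376 × 0.1944.
= 0.004312.

0.0043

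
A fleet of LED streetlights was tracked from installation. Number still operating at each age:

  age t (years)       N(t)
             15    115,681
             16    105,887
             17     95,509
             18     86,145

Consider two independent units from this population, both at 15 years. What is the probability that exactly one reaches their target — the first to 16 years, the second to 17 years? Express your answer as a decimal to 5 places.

0.22951

p₁ = N(16)/N(15) = 105,887/115,681 = 0.915336; p₂ = N(17)/N(15) = 95,509/115,681 = 0.825624.
P(exactly one) = p₁(1−p₂) + (1−p₁)p₂ = 0.159613 + 0.069901 = 0.229513.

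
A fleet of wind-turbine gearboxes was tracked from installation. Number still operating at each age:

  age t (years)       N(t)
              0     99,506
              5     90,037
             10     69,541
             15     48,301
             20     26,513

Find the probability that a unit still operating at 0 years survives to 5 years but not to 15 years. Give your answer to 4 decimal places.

0.4194

This is the probability of reaching 5 but not 15, conditional on being operational at 0: (N(5) − N(15)) / N(0).
= (90,037 − 48,301) / 99,506 = 41,736 / 99,506 = 0.419432.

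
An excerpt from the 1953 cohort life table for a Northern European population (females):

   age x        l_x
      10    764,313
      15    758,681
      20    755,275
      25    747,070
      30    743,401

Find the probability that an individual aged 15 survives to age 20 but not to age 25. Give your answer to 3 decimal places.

We want 5|5q15 = (l_20 − l_25)/l_15.
This is the probability of reaching 20 but not 25, conditional on being alive at 15: (l_20 − l_25) / l_15.
= (755,275 − 747,070) / 758,681 = 8,205 / 758,681 = 0.010815.

0.011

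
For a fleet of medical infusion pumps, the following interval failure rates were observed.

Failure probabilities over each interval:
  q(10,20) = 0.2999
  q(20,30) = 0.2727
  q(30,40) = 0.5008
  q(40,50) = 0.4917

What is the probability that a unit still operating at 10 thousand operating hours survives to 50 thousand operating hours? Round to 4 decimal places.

0.1292

Survival from 10 to 50 is the product of surviving each interval: (1 − 0.2999) × (1 − 0.2727) × (1 − 0.5008) × (1 − 0.4917).
= 0.7001 × 0.7273 × 0.4992 × 0.5083 = 0.129202.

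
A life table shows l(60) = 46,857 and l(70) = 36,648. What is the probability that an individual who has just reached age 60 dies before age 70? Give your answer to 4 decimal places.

0.2179

P(die before 70 | alive at 60) = 1 − l(70)/l(60) = 1 − 36,648/46,857 = (10,209)/46,857 = 0.217876.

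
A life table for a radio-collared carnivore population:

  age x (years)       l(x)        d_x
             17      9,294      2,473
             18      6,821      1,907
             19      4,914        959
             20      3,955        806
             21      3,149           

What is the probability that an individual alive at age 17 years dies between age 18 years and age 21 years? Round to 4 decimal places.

0.3951

This is the probability of reaching 18 but not 21, conditional on being alive at 17: (l(18) − l(21)) / l(17).
= (6,821 − 3,149) / 9,294 = 3,672 / 9,294 = 0.395094.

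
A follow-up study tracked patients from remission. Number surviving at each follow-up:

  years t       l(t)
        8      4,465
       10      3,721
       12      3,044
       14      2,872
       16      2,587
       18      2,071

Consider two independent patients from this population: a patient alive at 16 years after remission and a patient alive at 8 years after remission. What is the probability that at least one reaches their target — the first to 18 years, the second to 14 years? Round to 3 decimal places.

0.929

p₁ = l(18)/l(16) = 2,071/2,587 = 0.800541; p₂ = l(14)/l(8) = 2,872/4,465 = 0.643225.
P(at least one) = 1 − (1−p₁)(1−p₂) = 1 − 0.199459 × 0.356775 = 0.928838.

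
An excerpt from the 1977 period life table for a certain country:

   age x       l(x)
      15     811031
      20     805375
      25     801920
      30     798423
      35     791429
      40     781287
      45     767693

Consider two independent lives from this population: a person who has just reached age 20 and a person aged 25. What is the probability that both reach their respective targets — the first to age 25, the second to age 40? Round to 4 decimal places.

0.9701

p₁ = l(25)/l(20) = 801920/805375 = 0.995710; p₂ = l(40)/l(25) = 781287/801920 = 0.974271.
P(both) = p₁ × p₂ = 0.995710 × 0.974271 = 0.970091.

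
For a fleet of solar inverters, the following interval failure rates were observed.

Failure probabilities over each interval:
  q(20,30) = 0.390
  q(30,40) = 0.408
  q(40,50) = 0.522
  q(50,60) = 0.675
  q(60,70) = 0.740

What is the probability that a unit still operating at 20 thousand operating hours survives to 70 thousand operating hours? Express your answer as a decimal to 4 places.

Chaining the interval survival probabilities: (1 − 0.390) × (1 − 0.408) × (1 − 0.522) × (1 − 0.675) × (1 − 0.740).
= 0.610 × 0.592 × 0.478 × 0.325 × 0.260 = 0.014586.

0.0146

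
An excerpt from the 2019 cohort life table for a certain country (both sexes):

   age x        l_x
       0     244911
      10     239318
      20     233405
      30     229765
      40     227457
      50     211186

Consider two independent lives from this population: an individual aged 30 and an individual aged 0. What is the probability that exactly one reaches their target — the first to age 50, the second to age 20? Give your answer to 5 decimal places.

p₁ = l_50/l_30 = 211186/229765 = 0.919139; p₂ = l_20/l_0 = 233405/244911 = 0.953020.
P(exactly one) = p₁(1−p₂) + (1−p₁)p₂ = 0.043181 + 0.077062 = 0.120243.

0.12024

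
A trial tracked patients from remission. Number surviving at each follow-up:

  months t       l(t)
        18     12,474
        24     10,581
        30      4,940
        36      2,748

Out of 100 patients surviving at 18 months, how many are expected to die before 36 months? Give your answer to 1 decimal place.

78.0

The relevant probability is 1 − 2,748/12,474 = 0.779702.
Expected number = 100 × 0.779702 = 78.0.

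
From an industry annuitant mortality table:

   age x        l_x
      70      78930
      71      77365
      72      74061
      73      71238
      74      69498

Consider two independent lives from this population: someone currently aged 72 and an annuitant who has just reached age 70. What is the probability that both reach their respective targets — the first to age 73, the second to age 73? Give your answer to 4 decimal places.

p₁ = l_73/l_72 = 71238/74061 = 0.961883; p₂ = l_73/l_70 = 71238/78930 = 0.902547.
P(both) = p₁ × p₂ = 0.961883 × 0.902547 = 0.868145.

0.8681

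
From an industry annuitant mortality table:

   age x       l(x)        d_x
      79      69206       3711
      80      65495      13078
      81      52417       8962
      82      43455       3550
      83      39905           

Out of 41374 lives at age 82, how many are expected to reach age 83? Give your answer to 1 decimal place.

37994.0

The relevant probability is 39905/43455 = 0.918306.
Expected number = 41374 × 0.918306 = 37994.0.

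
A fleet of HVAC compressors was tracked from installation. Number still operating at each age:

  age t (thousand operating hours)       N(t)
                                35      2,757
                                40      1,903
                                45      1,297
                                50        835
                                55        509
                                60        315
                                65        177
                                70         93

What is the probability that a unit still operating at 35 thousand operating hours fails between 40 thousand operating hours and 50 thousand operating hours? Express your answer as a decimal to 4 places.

This is the probability of reaching 40 but not 50, conditional on being operational at 35: (N(40) − N(50)) / N(35).
= (1,903 − 835) / 2,757 = 1,068 / 2,757 = 0.387378.

0.3874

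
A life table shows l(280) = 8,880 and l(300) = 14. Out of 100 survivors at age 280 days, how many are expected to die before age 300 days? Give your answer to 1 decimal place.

The relevant probability is 1 − 14/8,880 = 0.998423.
Expected number = 100 × 0.998423 = 99.8.

99.8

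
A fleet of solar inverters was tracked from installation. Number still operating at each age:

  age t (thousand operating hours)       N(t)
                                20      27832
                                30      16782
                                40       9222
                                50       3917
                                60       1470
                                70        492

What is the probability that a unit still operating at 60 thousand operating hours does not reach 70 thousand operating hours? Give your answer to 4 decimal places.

P(fail before 70 | operational at 60) = 1 − N(70)/N(60) = 1 − 492/1470 = (978)/1470 = 0.665306.

0.6653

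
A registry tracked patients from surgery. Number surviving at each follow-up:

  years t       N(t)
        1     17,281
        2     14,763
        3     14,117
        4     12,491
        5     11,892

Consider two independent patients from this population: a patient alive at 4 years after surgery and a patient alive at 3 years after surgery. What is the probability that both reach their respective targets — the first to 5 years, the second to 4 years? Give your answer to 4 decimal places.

p₁ = N(5)/N(4) = 11,892/12,491 = 0.952045; p₂ = N(4)/N(3) = 12,491/14,117 = 0.884820.
P(both) = p₁ × p₂ = 0.952045 × 0.884820 = 0.842388.

0.8424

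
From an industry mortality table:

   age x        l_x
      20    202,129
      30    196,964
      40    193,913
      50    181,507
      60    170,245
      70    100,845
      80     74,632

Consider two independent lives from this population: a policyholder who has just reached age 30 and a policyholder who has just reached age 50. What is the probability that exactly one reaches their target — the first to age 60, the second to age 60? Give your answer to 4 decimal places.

0.1809

p₁ = l_60/l_30 = 170,245/196,964 = 0.864346; p₂ = l_60/l_50 = 170,245/181,507 = 0.937953.
P(exactly one) = p₁(1−p₂) + (1−p₁)p₂ = 0.053630 + 0.127237 = 0.180867.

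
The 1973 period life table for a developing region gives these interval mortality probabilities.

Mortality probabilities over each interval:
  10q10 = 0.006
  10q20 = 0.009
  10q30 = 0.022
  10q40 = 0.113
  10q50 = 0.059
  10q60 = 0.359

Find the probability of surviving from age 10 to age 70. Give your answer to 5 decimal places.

0.51543

The overall survival probability is (1 − 0.006) × (1 − 0.009) × (1 − 0.022) × (1 − 0.113) × (1 − 0.059) × (1 − 0.359).
= 0.994 × 0.991 × 0.978 × 0.887 × 0.941 × 0.641 = 0.515431.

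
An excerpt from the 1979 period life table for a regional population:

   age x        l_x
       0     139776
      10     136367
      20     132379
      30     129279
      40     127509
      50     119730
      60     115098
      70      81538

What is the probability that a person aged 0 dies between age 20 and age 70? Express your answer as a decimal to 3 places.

0.364

This is the probability of reaching 20 but not 70, conditional on being alive at 0: (l_20 − l_70) / l_0.
= (132379 − 81538) / 139776 = 50841 / 139776 = 0.363732.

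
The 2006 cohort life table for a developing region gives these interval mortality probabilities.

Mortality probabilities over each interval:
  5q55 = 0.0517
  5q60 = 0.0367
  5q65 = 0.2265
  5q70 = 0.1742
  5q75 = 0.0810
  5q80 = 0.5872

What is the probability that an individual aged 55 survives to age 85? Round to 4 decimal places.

30p55 = (1 − 0.0517) × (1 − 0.0367) × (1 − 0.2265) × (1 − 0.1742) × (1 − 0.0810) × (1 − 0.5872).
= 0.9483 × 0.9633 × 0.7735 × 0.8258 × 0.9190 × 0.4128 = 0.221359.

0.2214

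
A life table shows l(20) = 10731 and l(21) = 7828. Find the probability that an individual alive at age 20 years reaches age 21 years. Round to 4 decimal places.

0.7295

The conditional survival probability is l(21)/l(20) = 7828/10731 = 0.729475.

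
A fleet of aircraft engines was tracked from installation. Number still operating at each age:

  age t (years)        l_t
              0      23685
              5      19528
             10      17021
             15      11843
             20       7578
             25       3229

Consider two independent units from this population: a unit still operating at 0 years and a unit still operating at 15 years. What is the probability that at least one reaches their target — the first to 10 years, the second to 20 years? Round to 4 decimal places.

p₁ = l_10/l_0 = 17021/23685 = 0.718640; p₂ = l_20/l_15 = 7578/11843 = 0.639872.
P(at least one) = 1 − (1−p₁)(1−p₂) = 1 − 0.281360 × 0.360128 = 0.898674.

0.8987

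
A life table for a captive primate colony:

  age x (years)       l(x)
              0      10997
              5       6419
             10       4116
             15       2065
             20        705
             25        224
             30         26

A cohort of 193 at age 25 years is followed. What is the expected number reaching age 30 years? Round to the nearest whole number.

The relevant probability is 26/224 = 0.116071.
Expected number = 193 × 0.116071 = 22.

22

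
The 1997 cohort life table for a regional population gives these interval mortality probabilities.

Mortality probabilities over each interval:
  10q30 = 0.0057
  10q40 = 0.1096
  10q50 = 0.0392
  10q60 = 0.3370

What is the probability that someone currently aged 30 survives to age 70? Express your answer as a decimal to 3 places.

0.564

The overall survival probability is (1 − 0.0057) × (1 − 0.1096) × (1 − 0.0392) × (1 − 0.3370).
= 0.9943 × 0.8904 × 0.9608 × 0.6630 = 0.563961.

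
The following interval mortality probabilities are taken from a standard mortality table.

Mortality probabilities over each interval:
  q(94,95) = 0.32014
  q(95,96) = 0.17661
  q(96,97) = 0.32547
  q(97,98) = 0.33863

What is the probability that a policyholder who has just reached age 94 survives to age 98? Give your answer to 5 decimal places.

P(survive 94→98) = (1 − 0.32014) × (1 − 0.17661) × (1 − 0.32547) × (1 − 0.33863).
= 0.67986 × 0.82339 × 0.67453 × 0.66137 = 0.249730.

0.24973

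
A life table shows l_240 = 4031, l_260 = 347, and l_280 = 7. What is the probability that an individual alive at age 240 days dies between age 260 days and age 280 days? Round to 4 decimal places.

0.0843

This is the probability of reaching 260 but not 280, conditional on being alive at 240: (l_260 − l_280) / l_240.
= (347 − 7) / 4031 = 340 / 4031 = 0.084346.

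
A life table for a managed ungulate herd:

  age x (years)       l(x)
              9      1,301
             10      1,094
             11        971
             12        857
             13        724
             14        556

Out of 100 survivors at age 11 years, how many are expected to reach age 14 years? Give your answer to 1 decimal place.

57.3

The relevant probability is 556/971 = 0.572606.
Expected number = 100 × 0.572606 = 57.3.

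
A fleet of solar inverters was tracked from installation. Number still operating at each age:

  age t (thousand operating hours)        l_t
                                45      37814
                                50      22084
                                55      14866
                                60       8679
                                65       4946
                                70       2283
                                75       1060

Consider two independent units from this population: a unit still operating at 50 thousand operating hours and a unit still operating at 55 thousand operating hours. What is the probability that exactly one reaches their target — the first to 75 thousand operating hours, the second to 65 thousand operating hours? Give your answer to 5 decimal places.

p₁ = l_75/l_50 = 1060/22084 = 0.047999; p₂ = l_65/l_55 = 4946/14866 = 0.332706.
P(exactly one) = p₁(1−p₂) + (1−p₁)p₂ = 0.032029 + 0.316736 = 0.348766.

0.34877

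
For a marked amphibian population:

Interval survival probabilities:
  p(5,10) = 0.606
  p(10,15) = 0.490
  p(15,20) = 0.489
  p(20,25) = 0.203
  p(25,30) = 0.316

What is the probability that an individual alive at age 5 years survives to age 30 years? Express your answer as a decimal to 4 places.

0.0093

P(survive 5→30) = 0.606 × 0.490 × 0.489 × 0.203 × 0.316.
= 0.009315.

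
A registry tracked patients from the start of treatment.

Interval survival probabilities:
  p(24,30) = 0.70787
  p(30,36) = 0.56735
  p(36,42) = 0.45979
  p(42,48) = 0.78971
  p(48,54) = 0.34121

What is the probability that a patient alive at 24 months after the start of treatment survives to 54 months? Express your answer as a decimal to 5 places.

0.04976

The overall survival probability is 0.70787 × 0.56735 × 0.45979 × 0.78971 × 0.34121.
= 0.049757.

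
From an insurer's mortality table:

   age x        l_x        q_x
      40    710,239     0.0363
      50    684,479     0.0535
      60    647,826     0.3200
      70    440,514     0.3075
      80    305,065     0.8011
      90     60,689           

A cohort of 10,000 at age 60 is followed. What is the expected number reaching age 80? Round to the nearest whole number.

4709

The relevant probability is 305,065/647,826 = 0.470906.
Expected number = 10,000 × 0.470906 = 4709.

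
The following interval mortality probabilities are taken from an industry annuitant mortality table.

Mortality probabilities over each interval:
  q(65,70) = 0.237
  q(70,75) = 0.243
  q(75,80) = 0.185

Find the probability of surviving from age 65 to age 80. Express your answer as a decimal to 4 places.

Chaining the interval survival probabilities: (1 − 0.237) × (1 − 0.243) × (1 − 0.185).
= 0.763 × 0.757 × 0.815 = 0.470737.

0.4707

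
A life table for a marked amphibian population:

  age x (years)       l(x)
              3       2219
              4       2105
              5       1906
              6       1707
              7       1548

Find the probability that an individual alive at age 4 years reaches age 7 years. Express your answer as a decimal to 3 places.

0.735

The conditional survival probability is l(7)/l(4) = 1548/2105 = 0.735392.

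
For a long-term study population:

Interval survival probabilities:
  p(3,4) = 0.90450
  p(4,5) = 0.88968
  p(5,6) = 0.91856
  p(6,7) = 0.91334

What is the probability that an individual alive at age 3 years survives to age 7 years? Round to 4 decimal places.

P(survive 3→7) = 0.90450 × 0.88968 × 0.91856 × 0.91334.
= 0.675122.

0.6751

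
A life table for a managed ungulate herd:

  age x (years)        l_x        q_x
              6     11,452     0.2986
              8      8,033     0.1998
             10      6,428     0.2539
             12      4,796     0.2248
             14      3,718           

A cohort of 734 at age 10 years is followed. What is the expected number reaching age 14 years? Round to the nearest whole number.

425

The relevant probability is 3,718/6,428 = 0.578407.
Expected number = 734 × 0.578407 = 425.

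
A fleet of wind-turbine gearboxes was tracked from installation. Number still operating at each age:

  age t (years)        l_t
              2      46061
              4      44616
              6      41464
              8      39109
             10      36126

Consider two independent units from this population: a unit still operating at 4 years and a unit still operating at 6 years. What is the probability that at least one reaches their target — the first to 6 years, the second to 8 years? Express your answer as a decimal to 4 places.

p₁ = l_6/l_4 = 41464/44616 = 0.929353; p₂ = l_8/l_6 = 39109/41464 = 0.943204.
P(at least one) = 1 − (1−p₁)(1−p₂) = 1 − 0.070647 × 0.056796 = 0.995988.

0.9960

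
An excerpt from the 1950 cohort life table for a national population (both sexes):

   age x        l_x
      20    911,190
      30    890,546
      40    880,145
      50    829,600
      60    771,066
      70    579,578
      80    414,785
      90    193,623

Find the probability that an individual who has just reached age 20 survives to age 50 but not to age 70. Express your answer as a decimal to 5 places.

This is the probability of reaching 50 but not 70, conditional on being alive at 20: (l_50 − l_70) / l_20.
= (829,600 − 579,578) / 911,190 = 250,022 / 911,190 = 0.274391.

0.27439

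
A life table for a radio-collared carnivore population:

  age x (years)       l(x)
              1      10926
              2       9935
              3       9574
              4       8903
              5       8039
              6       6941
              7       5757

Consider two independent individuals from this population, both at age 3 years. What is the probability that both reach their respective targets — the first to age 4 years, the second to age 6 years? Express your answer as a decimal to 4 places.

p₁ = l(4)/l(3) = 8903/9574 = 0.929914; p₂ = l(6)/l(3) = 6941/9574 = 0.724984.
P(both) = p₁ × p₂ = 0.929914 × 0.724984 = 0.674173.

0.6742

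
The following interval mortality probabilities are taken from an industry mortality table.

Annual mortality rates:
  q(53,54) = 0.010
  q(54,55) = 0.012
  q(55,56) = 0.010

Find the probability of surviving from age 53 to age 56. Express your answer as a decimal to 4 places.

0.9683

Survival from 53 to 56 is the product of surviving each interval: (1 − 0.010) × (1 − 0.012) × (1 − 0.010).
= 0.990 × 0.988 × 0.990 = 0.968339.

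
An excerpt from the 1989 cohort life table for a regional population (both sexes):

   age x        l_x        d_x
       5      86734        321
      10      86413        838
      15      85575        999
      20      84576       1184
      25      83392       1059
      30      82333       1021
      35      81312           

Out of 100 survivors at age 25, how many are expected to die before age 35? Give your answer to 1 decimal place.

2.5

The relevant probability is 1 − 81312/83392 = 0.024942.
Expected number = 100 × 0.024942 = 2.5.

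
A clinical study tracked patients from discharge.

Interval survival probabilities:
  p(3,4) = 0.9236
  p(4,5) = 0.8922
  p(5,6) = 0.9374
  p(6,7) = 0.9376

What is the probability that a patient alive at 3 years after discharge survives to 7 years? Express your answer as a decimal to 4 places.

0.7243

The overall survival probability is 0.9236 × 0.8922 × 0.9374 × 0.9376.
= 0.724250.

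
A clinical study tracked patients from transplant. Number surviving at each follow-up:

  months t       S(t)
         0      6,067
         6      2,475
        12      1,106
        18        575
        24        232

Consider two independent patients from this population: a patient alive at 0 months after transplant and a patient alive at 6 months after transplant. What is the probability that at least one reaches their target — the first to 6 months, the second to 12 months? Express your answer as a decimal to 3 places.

0.673

p₁ = S(6)/S(0) = 2,475/6,067 = 0.407945; p₂ = S(12)/S(6) = 1,106/2,475 = 0.446869.
P(at least one) = 1 − (1−p₁)(1−p₂) = 1 − 0.592055 × 0.553131 = 0.672516.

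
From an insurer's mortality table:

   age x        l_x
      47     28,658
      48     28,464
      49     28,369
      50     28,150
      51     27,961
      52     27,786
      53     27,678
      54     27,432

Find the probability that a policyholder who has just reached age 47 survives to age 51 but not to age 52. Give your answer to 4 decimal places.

0.0061

This is the probability of reaching 51 but not 52, conditional on being alive at 47: (l_51 − l_52) / l_47.
= (27,961 − 27,786) / 28,658 = 175 / 28,658 = 0.006106.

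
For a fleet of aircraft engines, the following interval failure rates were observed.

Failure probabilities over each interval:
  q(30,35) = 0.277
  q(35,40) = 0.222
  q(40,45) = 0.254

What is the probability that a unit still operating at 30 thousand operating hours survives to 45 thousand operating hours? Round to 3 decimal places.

0.420

The overall survival probability is (1 − 0.277) × (1 − 0.222) × (1 − 0.254).
= 0.723 × 0.778 × 0.746 = 0.419621.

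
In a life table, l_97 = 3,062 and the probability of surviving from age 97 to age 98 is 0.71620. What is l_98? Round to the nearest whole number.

2193

l_98 = l_97 × p = 3,062 × 0.71620 = 2193.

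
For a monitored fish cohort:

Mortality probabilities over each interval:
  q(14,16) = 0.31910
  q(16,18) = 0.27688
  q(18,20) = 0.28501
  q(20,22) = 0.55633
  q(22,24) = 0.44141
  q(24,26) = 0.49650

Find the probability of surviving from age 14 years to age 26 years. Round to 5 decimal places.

0.04393

The overall survival probability is (1 − 0.31910) × (1 − 0.27688) × (1 − 0.28501) × (1 − 0.55633) × (1 − 0.44141) × (1 − 0.49650).
= 0.68090 × 0.72312 × 0.71499 × 0.44367 × 0.55859 × 0.50350 = 0.043928.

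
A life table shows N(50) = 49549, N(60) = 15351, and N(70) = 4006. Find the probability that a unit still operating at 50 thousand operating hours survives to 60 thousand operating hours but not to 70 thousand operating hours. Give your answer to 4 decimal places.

This is the probability of reaching 60 but not 70, conditional on being operational at 50: (N(60) − N(70)) / N(50).
= (15351 − 4006) / 49549 = 11345 / 49549 = 0.228965.

0.2290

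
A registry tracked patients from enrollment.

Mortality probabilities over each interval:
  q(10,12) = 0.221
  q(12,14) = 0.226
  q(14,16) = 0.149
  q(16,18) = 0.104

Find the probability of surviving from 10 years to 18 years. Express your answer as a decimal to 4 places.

0.4597

Chaining the interval survival probabilities: (1 − 0.221) × (1 − 0.226) × (1 − 0.149) × (1 − 0.104).
= 0.779 × 0.774 × 0.851 × 0.896 = 0.459744.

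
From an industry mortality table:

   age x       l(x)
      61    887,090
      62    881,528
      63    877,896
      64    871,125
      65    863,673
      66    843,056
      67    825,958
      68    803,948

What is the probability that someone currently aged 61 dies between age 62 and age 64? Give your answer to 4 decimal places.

0.0117

This is the probability of reaching 62 but not 64, conditional on being alive at 61: (l(62) − l(64)) / l(61).
= (881,528 − 871,125) / 887,090 = 10,403 / 887,090 = 0.011727.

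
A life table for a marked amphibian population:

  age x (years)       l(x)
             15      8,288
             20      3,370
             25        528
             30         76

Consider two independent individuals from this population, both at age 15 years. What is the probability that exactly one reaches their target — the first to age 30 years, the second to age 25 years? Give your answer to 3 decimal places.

0.072

p₁ = l(30)/l(15) = 76/8,288 = 0.009170; p₂ = l(25)/l(15) = 528/8,288 = 0.063707.
P(exactly one) = p₁(1−p₂) + (1−p₁)p₂ = 0.008586 + 0.063123 = 0.071709.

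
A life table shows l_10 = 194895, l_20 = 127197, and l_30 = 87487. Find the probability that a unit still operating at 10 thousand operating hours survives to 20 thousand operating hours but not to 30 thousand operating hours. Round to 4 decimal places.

0.2038

This is the probability of reaching 20 but not 30, conditional on being operational at 10: (l_20 − l_30) / l_10.
= (127197 − 87487) / 194895 = 39710 / 194895 = 0.203751.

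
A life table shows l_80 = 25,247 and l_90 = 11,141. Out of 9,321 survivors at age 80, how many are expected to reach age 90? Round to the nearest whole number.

4113

The relevant probability is 11,141/25,247 = 0.441280.
Expected number = 9,321 × 0.441280 = 4113.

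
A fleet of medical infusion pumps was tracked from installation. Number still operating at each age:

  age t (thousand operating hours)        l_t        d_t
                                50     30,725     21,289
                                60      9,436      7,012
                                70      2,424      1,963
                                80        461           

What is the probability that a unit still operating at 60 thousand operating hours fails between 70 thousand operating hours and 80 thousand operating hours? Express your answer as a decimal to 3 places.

This is the probability of reaching 70 but not 80, conditional on being operational at 60: (l_70 − l_80) / l_60.
= (2,424 − 461) / 9,436 = 1,963 / 9,436 = 0.208033.

0.208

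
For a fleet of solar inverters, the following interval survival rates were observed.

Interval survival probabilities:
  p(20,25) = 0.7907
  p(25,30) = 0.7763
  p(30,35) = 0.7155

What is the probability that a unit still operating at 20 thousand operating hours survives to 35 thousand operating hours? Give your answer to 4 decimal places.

0.4392

Survival from 20 to 35 is the product of surviving each interval: 0.7907 × 0.7763 × 0.7155.
= 0.439189.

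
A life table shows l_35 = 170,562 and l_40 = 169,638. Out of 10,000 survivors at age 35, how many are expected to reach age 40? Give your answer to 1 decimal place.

9945.8

The relevant probability is 169,638/170,562 = 0.994583.
Expected number = 10,000 × 0.994583 = 9945.8.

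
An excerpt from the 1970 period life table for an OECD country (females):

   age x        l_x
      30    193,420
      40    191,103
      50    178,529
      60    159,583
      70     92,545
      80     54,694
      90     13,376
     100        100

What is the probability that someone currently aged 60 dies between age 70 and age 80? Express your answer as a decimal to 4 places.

This is the probability of reaching 70 but not 80, conditional on being alive at 60: (l_70 − l_80) / l_60.
= (92,545 − 54,694) / 159,583 = 37,851 / 159,583 = 0.237187.

0.2372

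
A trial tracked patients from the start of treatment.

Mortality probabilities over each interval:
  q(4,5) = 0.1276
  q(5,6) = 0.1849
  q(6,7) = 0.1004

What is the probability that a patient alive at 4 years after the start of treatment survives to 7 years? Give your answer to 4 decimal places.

Chaining the interval survival probabilities: (1 − 0.1276) × (1 − 0.1849) × (1 − 0.1004).
= 0.8724 × 0.8151 × 0.8996 = 0.639699.

0.6397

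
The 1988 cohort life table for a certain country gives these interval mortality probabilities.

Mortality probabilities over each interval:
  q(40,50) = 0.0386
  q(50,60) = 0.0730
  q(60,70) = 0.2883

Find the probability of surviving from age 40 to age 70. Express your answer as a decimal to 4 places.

Chaining the interval survival probabilities: (1 − 0.0386) × (1 − 0.0730) × (1 − 0.2883).
= 0.9614 × 0.9270 × 0.7117 = 0.634280.

0.6343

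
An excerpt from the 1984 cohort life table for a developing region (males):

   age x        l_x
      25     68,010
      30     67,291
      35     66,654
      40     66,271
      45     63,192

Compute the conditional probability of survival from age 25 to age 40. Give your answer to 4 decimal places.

0.9744

The conditional survival probability is l_40/l_25 = 66,271/68,010 = 0.974430.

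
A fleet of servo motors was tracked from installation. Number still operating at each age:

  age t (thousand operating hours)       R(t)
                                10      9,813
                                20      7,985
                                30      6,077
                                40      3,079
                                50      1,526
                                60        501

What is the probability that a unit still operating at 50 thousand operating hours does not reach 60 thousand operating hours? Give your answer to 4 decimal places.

0.6717

P(fail before 60 | operational at 50) = 1 − R(60)/R(50) = 1 − 501/1,526 = (1,025)/1,526 = 0.671691.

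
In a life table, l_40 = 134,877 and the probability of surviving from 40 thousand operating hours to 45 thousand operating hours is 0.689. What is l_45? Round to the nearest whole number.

l_45 = l_40 × p = 134,877 × 0.689 = 92930.

92930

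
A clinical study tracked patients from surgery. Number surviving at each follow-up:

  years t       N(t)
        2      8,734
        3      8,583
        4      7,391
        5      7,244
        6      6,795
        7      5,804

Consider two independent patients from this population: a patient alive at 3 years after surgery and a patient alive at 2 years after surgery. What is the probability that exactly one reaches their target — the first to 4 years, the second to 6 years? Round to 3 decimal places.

0.299

p₁ = N(4)/N(3) = 7,391/8,583 = 0.861121; p₂ = N(6)/N(2) = 6,795/8,734 = 0.777994.
P(exactly one) = p₁(1−p₂) + (1−p₁)p₂ = 0.191174 + 0.108047 = 0.299221.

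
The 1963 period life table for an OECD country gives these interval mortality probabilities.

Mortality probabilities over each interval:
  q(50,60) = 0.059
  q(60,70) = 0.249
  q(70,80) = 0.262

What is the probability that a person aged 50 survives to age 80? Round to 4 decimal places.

0.5215

Chaining the interval survival probabilities: (1 − 0.059) × (1 − 0.249) × (1 − 0.262).
= 0.941 × 0.751 × 0.738 = 0.521538.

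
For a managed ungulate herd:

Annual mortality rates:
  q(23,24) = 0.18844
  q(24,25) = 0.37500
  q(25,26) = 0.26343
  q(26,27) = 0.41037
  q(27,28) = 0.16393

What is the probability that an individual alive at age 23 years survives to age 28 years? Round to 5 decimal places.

0.18418

Survival from 23 to 28 is the product of surviving each interval: (1 − 0.18844) × (1 − 0.37500) × (1 − 0.26343) × (1 − 0.41037) × (1 − 0.16393).
= 0.81156 × 0.62500 × 0.73657 × 0.58963 × 0.83607 = 0.184178.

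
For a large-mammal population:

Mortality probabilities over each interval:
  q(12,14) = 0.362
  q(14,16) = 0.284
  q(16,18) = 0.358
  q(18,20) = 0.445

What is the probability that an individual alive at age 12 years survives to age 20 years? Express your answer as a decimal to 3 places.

0.163

Chaining the interval survival probabilities: (1 − 0.362) × (1 − 0.284) × (1 − 0.358) × (1 − 0.445).
= 0.638 × 0.716 × 0.642 × 0.555 = 0.162765.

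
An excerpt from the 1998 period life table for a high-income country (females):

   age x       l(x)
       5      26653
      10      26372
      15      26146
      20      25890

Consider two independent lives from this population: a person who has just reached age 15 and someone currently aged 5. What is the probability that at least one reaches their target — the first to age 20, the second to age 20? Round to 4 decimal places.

0.9997

p₁ = l(20)/l(15) = 25890/26146 = 0.990209; p₂ = l(20)/l(5) = 25890/26653 = 0.971373.
P(at least one) = 1 − (1−p₁)(1−p₂) = 1 − 0.009791 × 0.028627 = 0.999720.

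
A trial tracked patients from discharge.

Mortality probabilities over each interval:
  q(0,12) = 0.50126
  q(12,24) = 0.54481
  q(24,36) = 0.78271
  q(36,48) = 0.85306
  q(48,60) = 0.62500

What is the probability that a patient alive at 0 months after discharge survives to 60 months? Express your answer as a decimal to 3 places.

0.003

P(survive 0→60) = (1 − 0.50126) × (1 − 0.54481) × (1 − 0.78271) × (1 − 0.85306) × (1 − 0.62500).
= 0.49874 × 0.45519 × 0.21729 × 0.14694 × 0.37500 = 0.002718.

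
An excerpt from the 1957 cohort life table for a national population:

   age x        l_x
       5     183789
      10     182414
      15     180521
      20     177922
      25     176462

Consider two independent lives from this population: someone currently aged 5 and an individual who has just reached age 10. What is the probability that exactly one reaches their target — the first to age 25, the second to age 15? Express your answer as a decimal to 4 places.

p₁ = l_25/l_5 = 176462/183789 = 0.960134; p₂ = l_15/l_10 = 180521/182414 = 0.989623.
P(exactly one) = p₁(1−p₂) + (1−p₁)p₂ = 0.009963 + 0.039452 = 0.049416.

0.0494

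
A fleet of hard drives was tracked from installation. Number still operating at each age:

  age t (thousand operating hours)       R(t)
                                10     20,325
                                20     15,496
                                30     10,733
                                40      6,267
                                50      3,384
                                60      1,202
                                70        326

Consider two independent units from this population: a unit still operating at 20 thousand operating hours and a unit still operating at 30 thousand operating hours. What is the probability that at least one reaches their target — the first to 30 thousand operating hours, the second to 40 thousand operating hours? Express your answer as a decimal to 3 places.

p₁ = R(30)/R(20) = 10,733/15,496 = 0.692630; p₂ = R(40)/R(30) = 6,267/10,733 = 0.583900.
P(at least one) = 1 − (1−p₁)(1−p₂) = 1 − 0.307370 × 0.416100 = 0.872103.

0.872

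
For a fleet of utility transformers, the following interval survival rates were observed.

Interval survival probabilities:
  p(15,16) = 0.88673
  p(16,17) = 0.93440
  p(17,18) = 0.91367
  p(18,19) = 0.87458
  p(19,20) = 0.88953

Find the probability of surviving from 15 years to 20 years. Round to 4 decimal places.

P(survive 15→20) = 0.88673 × 0.93440 × 0.91367 × 0.87458 × 0.88953.
= 0.588944.

0.5889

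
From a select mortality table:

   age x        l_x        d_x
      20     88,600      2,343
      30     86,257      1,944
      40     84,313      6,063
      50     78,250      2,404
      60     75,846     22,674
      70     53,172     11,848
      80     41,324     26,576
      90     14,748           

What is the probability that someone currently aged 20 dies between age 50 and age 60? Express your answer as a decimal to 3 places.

0.027

This is the probability of reaching 50 but not 60, conditional on being alive at 20: (l_50 − l_60) / l_20.
= (78,250 − 75,846) / 88,600 = 2,404 / 88,600 = 0.027133.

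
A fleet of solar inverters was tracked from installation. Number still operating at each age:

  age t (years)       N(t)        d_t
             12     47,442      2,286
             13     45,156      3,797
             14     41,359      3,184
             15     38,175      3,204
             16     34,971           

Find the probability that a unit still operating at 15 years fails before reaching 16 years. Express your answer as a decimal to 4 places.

P(fail before 16 | operational at 15) = 1 − N(16)/N(15) = 1 − 34,971/38,175 = (3,204)/38,175 = 0.083929.

0.0839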